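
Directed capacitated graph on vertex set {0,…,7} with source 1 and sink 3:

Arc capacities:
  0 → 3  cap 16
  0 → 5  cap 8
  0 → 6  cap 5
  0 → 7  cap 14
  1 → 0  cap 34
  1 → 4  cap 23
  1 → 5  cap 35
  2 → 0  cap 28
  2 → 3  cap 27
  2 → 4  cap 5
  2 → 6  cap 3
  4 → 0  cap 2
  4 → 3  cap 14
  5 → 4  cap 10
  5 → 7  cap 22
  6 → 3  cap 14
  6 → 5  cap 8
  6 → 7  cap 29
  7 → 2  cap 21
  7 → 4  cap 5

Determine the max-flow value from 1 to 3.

augment #1: 1→0→3 bottleneck 16, total now 16
augment #2: 1→4→3 bottleneck 14, total now 30
augment #3: 1→0→6→3 bottleneck 5, total now 35
augment #4: 1→0→7→2→3 bottleneck 13, total now 48
augment #5: 1→5→7→2→3 bottleneck 8, total now 56

Maximum flow value: 56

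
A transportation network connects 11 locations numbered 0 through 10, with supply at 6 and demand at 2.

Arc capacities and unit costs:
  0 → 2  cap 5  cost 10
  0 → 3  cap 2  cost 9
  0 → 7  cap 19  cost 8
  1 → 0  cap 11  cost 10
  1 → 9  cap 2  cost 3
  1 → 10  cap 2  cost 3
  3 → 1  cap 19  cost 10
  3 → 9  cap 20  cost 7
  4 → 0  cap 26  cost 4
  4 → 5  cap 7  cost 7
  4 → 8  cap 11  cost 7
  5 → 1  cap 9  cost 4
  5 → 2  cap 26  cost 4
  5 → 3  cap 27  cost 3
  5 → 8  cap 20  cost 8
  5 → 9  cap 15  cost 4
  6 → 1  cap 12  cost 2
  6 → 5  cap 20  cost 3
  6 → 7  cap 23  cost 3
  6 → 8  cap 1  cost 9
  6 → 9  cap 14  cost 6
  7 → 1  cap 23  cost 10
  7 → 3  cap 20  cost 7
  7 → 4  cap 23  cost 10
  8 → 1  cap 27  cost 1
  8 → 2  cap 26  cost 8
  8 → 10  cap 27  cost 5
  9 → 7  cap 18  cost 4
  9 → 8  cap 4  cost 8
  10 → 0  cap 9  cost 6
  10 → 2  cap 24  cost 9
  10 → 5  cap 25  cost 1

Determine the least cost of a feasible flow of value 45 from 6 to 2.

Minimum cost for 45 units: 721

shortest-cost path #1: 6→5→2 push 20 @ unit cost 7 (adds 140)
shortest-cost path #2: 6→1→10→5→2 push 2 @ unit cost 10 (adds 20)
shortest-cost path #3: 6→8→2 push 1 @ unit cost 17 (adds 17)
shortest-cost path #4: 6→1→9→8→2 push 2 @ unit cost 21 (adds 42)
shortest-cost path #5: 6→9→8→2 push 2 @ unit cost 22 (adds 44)
shortest-cost path #6: 6→1→0→2 push 5 @ unit cost 22 (adds 110)
shortest-cost path #7: 6→7→4→5→2 push 4 @ unit cost 24 (adds 96)
shortest-cost path #8: 6→7→4→8→2 push 9 @ unit cost 28 (adds 252)
total cost = 721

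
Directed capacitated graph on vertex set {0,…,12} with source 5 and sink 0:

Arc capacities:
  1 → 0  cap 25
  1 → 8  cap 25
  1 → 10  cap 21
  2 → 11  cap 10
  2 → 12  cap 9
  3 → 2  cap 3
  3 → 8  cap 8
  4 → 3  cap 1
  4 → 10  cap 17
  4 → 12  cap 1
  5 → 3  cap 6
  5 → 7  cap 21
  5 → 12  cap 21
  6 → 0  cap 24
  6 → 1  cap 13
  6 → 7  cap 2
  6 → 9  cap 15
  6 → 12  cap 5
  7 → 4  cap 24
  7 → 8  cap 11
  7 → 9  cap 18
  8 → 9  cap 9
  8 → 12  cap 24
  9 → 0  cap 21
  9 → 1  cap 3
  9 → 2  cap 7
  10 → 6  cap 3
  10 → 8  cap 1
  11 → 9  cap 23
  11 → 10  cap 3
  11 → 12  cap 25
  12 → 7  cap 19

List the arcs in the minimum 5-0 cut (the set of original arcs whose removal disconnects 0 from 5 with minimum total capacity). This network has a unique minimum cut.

Min-cut arcs: {(9,0), (9,1), (10,6)} (total capacity 27)

augment #1: 5→7→9→0 push 18
augment #2: 5→3→8→9→0 push 3
augment #3: 5→3→8→9→1→0 push 3
augment #4: 5→7→4→10→6→0 push 3
max flow = 27; residual-reachable set from 5 gives S-side
cut edges (S→T): {(9,0), (9,1), (10,6)} total cap 27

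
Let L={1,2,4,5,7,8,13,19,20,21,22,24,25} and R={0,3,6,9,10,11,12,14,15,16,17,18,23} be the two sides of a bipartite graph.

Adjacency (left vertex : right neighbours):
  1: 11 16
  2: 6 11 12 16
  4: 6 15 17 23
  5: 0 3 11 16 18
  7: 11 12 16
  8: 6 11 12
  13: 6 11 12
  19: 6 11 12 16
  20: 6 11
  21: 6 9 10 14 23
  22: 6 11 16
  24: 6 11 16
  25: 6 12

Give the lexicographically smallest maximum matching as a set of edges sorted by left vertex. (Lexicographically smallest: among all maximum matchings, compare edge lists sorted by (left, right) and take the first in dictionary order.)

Lex-smallest maximum matching: {(1,11), (2,6), (4,15), (5,0), (7,12), (19,16), (21,9)}

|M| = 7 (so the lex-smallest maximum matching has 7 edges)
process left vertices in ascending order; for each, take the smallest-labelled available neighbour that still permits 7 edges overall, or leave it unmatched if none does
lex-smallest matching: {1-11, 2-6, 4-15, 5-0, 7-12, 19-16, 21-9}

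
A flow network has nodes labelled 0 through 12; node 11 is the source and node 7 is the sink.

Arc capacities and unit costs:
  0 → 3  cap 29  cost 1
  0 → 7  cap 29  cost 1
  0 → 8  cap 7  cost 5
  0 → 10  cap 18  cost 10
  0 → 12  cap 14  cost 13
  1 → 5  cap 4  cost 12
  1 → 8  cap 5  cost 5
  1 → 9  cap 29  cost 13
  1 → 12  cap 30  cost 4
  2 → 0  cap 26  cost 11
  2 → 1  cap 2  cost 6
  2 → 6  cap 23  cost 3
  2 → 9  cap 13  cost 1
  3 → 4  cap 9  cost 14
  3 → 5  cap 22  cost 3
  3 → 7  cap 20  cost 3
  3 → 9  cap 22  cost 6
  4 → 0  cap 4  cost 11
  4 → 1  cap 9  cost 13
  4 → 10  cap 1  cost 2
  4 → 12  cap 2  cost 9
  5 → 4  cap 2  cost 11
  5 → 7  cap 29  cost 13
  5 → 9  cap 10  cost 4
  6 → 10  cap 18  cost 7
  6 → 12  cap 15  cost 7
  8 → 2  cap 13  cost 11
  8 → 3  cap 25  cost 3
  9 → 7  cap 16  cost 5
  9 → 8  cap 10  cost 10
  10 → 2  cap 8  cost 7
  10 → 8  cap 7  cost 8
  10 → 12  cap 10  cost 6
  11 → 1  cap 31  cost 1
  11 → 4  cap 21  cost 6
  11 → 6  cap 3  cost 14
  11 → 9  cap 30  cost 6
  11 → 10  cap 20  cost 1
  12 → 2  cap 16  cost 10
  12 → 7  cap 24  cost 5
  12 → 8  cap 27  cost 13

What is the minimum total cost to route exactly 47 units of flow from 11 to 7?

Minimum cost for 47 units: 506

shortest-cost path #1: 11→1→12→7 push 24 @ unit cost 10 (adds 240)
shortest-cost path #2: 11→9→7 push 16 @ unit cost 11 (adds 176)
shortest-cost path #3: 11→1→8→3→7 push 5 @ unit cost 12 (adds 60)
shortest-cost path #4: 11→10→8→3→7 push 2 @ unit cost 15 (adds 30)
total cost = 506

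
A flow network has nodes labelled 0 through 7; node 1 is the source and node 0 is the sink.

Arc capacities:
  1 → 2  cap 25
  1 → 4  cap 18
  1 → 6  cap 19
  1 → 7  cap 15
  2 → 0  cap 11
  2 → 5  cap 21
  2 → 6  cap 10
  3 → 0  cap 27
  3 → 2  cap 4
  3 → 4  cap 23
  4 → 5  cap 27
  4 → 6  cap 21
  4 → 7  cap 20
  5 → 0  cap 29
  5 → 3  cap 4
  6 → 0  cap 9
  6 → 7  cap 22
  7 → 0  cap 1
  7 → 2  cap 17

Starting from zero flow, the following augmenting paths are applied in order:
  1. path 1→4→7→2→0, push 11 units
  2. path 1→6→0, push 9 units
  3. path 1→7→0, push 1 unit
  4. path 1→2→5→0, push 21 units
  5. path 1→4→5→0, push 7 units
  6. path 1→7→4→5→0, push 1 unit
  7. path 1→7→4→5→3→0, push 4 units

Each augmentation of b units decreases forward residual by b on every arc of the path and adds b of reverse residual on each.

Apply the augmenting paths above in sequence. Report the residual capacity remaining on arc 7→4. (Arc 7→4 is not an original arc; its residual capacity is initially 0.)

Residual capacity of (7,4): 6

after path 1 (1→4→7→2→0, push 11): res(7,4)=11
after path 2 (1→6→0, push 9): res(7,4)=11
after path 3 (1→7→0, push 1): res(7,4)=11
after path 4 (1→2→5→0, push 21): res(7,4)=11
after path 5 (1→4→5→0, push 7): res(7,4)=11
after path 6 (1→7→4→5→0, push 1): res(7,4)=10
after path 7 (1→7→4→5→3→0, push 4): res(7,4)=6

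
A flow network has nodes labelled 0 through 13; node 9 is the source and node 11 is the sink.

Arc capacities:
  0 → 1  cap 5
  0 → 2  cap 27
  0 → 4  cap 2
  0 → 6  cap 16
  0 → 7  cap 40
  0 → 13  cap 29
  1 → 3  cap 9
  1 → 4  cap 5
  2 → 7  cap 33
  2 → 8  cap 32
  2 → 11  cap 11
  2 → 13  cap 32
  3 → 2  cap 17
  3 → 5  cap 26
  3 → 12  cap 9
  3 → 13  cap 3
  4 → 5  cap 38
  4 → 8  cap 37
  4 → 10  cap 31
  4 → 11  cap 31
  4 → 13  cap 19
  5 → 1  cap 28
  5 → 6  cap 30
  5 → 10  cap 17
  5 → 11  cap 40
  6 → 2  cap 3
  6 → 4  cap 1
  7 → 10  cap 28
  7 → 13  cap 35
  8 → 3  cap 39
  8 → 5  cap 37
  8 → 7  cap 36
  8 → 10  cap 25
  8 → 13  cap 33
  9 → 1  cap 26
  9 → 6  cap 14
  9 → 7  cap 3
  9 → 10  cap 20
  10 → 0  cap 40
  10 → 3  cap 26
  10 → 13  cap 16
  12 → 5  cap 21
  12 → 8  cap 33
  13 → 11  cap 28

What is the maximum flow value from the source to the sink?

augment #1: 9→1→4→11 bottleneck 5, total now 5
augment #2: 9→6→2→11 bottleneck 3, total now 8
augment #3: 9→6→4→11 bottleneck 1, total now 9
augment #4: 9→7→13→11 bottleneck 3, total now 12
augment #5: 9→10→13→11 bottleneck 16, total now 28
augment #6: 9→1→3→2→11 bottleneck 8, total now 36
augment #7: 9→1→3→5→11 bottleneck 1, total now 37
augment #8: 9→10→0→4→11 bottleneck 2, total now 39
augment #9: 9→10→0→13→11 bottleneck 2, total now 41

Maximum flow value: 41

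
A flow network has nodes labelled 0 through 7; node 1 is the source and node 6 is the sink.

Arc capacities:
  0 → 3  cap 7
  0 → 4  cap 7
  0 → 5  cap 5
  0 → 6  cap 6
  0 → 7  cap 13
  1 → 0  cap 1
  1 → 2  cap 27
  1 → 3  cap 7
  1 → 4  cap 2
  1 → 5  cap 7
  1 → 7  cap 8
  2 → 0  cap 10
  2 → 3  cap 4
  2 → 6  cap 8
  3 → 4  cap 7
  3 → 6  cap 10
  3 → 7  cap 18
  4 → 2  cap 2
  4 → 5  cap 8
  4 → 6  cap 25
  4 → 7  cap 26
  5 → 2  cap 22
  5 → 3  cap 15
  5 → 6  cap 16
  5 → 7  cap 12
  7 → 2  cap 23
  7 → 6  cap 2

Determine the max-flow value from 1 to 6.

Maximum flow value: 41

augment #1: 1→0→6 bottleneck 1, total now 1
augment #2: 1→2→6 bottleneck 8, total now 9
augment #3: 1→3→6 bottleneck 7, total now 16
augment #4: 1→4→6 bottleneck 2, total now 18
augment #5: 1→5→6 bottleneck 7, total now 25
augment #6: 1→7→6 bottleneck 2, total now 27
augment #7: 1→2→0→6 bottleneck 5, total now 32
augment #8: 1→2→3→6 bottleneck 3, total now 35
augment #9: 1→2→0→4→6 bottleneck 5, total now 40
augment #10: 1→2→3→4→6 bottleneck 1, total now 41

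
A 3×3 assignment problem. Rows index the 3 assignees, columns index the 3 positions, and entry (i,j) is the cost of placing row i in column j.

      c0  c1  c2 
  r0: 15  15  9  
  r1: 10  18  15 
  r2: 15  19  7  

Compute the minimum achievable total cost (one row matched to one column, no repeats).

optimal assignment: row0→col1 (cost 15), row1→col0 (cost 10), row2→col2 (cost 7)
total = 15 + 10 + 7 = 32

Minimum assignment cost: 32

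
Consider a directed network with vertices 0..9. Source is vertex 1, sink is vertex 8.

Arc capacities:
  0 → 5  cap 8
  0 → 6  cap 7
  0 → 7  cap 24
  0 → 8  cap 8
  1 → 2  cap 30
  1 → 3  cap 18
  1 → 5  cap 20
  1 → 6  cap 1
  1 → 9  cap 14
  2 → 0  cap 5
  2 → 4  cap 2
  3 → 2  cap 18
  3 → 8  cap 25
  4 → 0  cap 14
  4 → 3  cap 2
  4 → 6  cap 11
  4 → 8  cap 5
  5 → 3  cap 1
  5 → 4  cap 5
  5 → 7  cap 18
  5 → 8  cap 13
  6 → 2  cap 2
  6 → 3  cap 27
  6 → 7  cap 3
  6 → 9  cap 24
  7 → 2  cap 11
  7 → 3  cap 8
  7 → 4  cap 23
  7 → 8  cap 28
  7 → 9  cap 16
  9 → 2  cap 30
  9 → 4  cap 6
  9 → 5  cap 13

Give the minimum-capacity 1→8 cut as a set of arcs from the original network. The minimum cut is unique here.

augment #1: 1→3→8 push 18
augment #2: 1→5→8 push 13
augment #3: 1→2→0→8 push 5
augment #4: 1→2→4→8 push 2
augment #5: 1→5→3→8 push 1
augment #6: 1→5→4→8 push 3
augment #7: 1→5→7→8 push 3
augment #8: 1→6→3→8 push 1
augment #9: 1→9→4→0→8 push 3
augment #10: 1→9→4→3→8 push 2
augment #11: 1→9→5→7→8 push 9
max flow = 60; residual-reachable set from 1 gives S-side
cut edges (S→T): {(1,3), (1,5), (1,6), (1,9), (2,0), (2,4)} total cap 60

Min-cut arcs: {(1,3), (1,5), (1,6), (1,9), (2,0), (2,4)} (total capacity 60)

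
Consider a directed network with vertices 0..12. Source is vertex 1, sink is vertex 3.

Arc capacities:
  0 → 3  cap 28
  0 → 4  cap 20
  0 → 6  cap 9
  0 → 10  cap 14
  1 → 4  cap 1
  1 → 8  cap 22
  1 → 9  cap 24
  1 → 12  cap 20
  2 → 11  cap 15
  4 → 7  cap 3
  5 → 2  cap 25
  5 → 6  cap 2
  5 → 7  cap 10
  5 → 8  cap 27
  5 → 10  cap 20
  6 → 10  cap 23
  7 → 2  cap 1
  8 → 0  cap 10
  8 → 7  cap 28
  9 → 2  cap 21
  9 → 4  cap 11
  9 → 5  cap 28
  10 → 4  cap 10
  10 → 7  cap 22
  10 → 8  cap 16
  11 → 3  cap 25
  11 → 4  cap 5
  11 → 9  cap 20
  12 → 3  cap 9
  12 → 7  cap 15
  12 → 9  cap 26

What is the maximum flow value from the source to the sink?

augment #1: 1→12→3 bottleneck 9, total now 9
augment #2: 1→8→0→3 bottleneck 10, total now 19
augment #3: 1→9→2→11→3 bottleneck 15, total now 34

Maximum flow value: 34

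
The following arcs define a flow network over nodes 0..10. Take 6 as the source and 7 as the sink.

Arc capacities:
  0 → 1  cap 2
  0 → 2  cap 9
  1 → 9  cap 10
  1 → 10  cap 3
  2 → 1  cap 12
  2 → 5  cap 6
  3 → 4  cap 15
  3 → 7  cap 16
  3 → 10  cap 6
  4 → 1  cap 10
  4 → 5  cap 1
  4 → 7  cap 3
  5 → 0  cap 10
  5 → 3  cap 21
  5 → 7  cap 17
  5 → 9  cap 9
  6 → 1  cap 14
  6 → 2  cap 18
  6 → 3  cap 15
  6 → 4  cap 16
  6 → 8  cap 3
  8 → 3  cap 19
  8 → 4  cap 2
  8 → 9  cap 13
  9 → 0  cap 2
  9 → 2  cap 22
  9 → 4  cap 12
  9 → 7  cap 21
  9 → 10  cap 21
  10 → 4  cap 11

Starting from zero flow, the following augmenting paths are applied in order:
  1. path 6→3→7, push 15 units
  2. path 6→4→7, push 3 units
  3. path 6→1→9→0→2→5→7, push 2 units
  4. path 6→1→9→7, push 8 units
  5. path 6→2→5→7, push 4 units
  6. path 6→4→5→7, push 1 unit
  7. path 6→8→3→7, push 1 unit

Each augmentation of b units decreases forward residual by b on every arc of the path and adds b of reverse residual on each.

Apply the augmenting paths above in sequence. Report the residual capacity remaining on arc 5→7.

Residual capacity of (5,7): 10

after path 1 (6→3→7, push 15): res(5,7)=17
after path 2 (6→4→7, push 3): res(5,7)=17
after path 3 (6→1→9→0→2→5→7, push 2): res(5,7)=15
after path 4 (6→1→9→7, push 8): res(5,7)=15
after path 5 (6→2→5→7, push 4): res(5,7)=11
after path 6 (6→4→5→7, push 1): res(5,7)=10
after path 7 (6→8→3→7, push 1): res(5,7)=10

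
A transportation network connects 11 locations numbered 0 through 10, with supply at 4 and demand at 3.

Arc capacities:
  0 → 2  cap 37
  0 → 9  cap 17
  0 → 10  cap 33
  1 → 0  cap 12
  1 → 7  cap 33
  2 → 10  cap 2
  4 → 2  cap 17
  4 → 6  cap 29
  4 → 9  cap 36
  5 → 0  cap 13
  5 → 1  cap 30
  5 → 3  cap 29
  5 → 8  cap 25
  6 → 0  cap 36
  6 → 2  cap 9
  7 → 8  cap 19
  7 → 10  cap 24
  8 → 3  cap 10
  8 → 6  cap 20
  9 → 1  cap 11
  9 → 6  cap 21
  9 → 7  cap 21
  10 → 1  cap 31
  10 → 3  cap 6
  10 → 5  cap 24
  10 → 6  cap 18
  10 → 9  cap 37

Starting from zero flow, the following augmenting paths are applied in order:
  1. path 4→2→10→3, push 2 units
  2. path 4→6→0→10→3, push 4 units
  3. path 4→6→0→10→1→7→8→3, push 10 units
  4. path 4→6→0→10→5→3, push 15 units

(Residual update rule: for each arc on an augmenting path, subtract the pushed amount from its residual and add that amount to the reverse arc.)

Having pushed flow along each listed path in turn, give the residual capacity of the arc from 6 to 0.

after path 1 (4→2→10→3, push 2): res(6,0)=36
after path 2 (4→6→0→10→3, push 4): res(6,0)=32
after path 3 (4→6→0→10→1→7→8→3, push 10): res(6,0)=22
after path 4 (4→6→0→10→5→3, push 15): res(6,0)=7

Residual capacity of (6,0): 7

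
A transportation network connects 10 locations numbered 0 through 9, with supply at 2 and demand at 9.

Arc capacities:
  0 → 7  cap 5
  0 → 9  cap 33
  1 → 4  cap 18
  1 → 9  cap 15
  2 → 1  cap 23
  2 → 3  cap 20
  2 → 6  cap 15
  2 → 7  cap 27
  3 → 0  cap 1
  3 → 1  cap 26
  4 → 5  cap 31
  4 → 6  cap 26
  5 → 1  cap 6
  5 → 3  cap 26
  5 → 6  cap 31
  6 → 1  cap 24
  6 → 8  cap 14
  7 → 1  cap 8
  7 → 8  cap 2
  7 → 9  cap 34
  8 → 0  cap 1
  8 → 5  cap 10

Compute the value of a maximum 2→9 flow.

augment #1: 2→1→9 bottleneck 15, total now 15
augment #2: 2→7→9 bottleneck 27, total now 42
augment #3: 2→3→0→9 bottleneck 1, total now 43
augment #4: 2→6→8→0→9 bottleneck 1, total now 44

Maximum flow value: 44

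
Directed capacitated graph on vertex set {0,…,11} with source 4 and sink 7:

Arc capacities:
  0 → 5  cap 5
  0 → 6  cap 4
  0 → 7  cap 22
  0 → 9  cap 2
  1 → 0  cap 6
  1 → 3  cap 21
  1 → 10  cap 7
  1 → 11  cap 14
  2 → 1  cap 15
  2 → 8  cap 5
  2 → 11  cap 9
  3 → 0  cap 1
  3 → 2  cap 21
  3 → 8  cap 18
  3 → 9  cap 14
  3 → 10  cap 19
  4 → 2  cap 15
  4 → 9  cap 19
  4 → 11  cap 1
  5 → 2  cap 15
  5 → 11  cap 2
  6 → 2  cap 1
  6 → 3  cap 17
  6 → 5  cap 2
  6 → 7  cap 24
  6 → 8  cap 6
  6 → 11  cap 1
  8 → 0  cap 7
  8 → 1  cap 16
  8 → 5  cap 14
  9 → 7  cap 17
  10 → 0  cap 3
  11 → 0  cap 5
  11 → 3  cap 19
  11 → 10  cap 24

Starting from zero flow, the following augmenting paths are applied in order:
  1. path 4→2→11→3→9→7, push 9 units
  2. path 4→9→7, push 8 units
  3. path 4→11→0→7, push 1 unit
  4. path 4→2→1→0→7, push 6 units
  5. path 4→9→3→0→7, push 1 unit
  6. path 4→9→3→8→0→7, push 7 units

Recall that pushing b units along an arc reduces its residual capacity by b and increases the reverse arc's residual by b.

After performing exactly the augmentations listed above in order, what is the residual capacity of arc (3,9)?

Residual capacity of (3,9): 13

after path 1 (4→2→11→3→9→7, push 9): res(3,9)=5
after path 2 (4→9→7, push 8): res(3,9)=5
after path 3 (4→11→0→7, push 1): res(3,9)=5
after path 4 (4→2→1→0→7, push 6): res(3,9)=5
after path 5 (4→9→3→0→7, push 1): res(3,9)=6
after path 6 (4→9→3→8→0→7, push 7): res(3,9)=13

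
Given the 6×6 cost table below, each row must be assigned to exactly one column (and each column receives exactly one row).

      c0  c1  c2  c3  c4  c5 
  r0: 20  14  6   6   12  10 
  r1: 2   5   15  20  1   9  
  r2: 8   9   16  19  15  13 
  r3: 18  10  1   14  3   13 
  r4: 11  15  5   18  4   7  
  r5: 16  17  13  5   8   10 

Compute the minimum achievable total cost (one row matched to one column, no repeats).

optimal assignment: row0→col5 (cost 10), row1→col0 (cost 2), row2→col1 (cost 9), row3→col2 (cost 1), row4→col4 (cost 4), row5→col3 (cost 5)
total = 10 + 2 + 9 + 1 + 4 + 5 = 31

Minimum assignment cost: 31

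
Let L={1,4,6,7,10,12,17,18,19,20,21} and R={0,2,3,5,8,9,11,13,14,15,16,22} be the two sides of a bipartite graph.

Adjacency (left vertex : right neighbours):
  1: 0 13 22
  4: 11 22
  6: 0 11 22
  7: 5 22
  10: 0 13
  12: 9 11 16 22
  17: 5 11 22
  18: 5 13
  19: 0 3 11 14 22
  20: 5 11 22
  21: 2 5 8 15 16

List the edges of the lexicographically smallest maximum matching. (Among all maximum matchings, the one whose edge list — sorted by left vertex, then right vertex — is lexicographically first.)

Lex-smallest maximum matching: {(1,0), (4,11), (6,22), (7,5), (10,13), (12,9), (19,3), (21,2)}

|M| = 8 (so the lex-smallest maximum matching has 8 edges)
process left vertices in ascending order; for each, take the smallest-labelled available neighbour that still permits 8 edges overall, or leave it unmatched if none does
lex-smallest matching: {1-0, 4-11, 6-22, 7-5, 10-13, 12-9, 19-3, 21-2}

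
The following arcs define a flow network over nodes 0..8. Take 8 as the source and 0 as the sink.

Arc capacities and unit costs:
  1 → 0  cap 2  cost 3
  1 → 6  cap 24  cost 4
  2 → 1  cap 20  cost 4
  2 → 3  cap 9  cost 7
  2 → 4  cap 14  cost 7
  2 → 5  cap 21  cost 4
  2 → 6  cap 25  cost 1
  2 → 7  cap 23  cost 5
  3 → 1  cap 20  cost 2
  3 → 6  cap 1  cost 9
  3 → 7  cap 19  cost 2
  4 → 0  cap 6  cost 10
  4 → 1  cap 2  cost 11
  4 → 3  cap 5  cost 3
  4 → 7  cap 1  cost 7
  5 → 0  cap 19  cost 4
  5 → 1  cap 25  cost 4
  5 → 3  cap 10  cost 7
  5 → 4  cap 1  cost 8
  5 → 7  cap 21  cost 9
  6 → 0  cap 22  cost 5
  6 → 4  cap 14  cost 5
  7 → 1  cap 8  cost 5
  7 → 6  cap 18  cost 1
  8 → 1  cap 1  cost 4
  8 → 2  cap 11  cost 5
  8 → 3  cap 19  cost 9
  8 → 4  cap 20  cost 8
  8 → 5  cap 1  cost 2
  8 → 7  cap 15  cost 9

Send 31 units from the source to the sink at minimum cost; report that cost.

shortest-cost path #1: 8→5→0 push 1 @ unit cost 6 (adds 6)
shortest-cost path #2: 8→1→0 push 1 @ unit cost 7 (adds 7)
shortest-cost path #3: 8→2→6→0 push 11 @ unit cost 11 (adds 121)
shortest-cost path #4: 8→3→1→0 push 1 @ unit cost 14 (adds 14)
shortest-cost path #5: 8→7→6→0 push 11 @ unit cost 15 (adds 165)
shortest-cost path #6: 8→7→6→2→5→0 push 4 @ unit cost 17 (adds 68)
shortest-cost path #7: 8→4→0 push 2 @ unit cost 18 (adds 36)
total cost = 417

Minimum cost for 31 units: 417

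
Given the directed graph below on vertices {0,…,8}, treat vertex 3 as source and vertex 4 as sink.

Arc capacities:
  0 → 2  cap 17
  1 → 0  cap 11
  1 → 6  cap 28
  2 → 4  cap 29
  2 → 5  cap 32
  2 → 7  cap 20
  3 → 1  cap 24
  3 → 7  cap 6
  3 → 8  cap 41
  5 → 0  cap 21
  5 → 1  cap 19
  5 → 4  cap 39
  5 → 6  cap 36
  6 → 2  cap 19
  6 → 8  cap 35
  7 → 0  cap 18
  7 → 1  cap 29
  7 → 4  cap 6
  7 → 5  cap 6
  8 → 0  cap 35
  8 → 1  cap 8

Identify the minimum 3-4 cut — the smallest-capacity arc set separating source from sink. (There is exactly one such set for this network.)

augment #1: 3→7→4 push 6
augment #2: 3→1→0→2→4 push 11
augment #3: 3→1→6→2→4 push 13
augment #4: 3→8→0→2→4 push 5
augment #5: 3→8→0→2→5→4 push 1
augment #6: 3→8→1→6→2→5→4 push 6
max flow = 42; residual-reachable set from 3 gives S-side
cut edges (S→T): {(0,2), (3,7), (6,2)} total cap 42

Min-cut arcs: {(0,2), (3,7), (6,2)} (total capacity 42)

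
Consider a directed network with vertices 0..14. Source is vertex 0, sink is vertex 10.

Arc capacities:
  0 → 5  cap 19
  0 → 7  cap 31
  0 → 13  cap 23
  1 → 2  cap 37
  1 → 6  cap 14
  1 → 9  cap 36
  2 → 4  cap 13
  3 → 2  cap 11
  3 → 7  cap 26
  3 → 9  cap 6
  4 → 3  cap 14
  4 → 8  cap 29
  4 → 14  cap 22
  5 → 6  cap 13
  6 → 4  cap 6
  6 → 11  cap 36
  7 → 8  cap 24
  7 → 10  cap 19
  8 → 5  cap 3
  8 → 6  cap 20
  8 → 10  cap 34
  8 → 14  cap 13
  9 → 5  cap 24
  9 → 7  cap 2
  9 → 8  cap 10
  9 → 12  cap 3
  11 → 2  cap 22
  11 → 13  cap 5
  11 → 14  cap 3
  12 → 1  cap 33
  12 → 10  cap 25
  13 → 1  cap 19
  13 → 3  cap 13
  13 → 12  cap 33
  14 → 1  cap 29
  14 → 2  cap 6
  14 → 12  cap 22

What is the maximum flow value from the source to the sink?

Maximum flow value: 67

augment #1: 0→7→10 bottleneck 19, total now 19
augment #2: 0→7→8→10 bottleneck 12, total now 31
augment #3: 0→13→12→10 bottleneck 23, total now 54
augment #4: 0→5→6→4→8→10 bottleneck 6, total now 60
augment #5: 0→5→6→11→13→12→10 bottleneck 2, total now 62
augment #6: 0→5→6→11→2→4→8→10 bottleneck 5, total now 67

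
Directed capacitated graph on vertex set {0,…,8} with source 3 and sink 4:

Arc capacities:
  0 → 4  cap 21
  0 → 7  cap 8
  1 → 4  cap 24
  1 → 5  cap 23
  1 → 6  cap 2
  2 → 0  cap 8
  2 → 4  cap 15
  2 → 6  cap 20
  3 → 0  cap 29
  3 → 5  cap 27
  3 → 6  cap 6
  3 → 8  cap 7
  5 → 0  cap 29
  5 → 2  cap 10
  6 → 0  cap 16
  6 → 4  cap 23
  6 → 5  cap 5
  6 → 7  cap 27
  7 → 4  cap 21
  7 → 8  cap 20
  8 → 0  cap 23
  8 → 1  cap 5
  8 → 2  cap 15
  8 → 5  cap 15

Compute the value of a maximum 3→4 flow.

augment #1: 3→0→4 bottleneck 21, total now 21
augment #2: 3→6→4 bottleneck 6, total now 27
augment #3: 3→0→7→4 bottleneck 8, total now 35
augment #4: 3→5→2→4 bottleneck 10, total now 45
augment #5: 3→8→1→4 bottleneck 5, total now 50
augment #6: 3→8→2→4 bottleneck 2, total now 52

Maximum flow value: 52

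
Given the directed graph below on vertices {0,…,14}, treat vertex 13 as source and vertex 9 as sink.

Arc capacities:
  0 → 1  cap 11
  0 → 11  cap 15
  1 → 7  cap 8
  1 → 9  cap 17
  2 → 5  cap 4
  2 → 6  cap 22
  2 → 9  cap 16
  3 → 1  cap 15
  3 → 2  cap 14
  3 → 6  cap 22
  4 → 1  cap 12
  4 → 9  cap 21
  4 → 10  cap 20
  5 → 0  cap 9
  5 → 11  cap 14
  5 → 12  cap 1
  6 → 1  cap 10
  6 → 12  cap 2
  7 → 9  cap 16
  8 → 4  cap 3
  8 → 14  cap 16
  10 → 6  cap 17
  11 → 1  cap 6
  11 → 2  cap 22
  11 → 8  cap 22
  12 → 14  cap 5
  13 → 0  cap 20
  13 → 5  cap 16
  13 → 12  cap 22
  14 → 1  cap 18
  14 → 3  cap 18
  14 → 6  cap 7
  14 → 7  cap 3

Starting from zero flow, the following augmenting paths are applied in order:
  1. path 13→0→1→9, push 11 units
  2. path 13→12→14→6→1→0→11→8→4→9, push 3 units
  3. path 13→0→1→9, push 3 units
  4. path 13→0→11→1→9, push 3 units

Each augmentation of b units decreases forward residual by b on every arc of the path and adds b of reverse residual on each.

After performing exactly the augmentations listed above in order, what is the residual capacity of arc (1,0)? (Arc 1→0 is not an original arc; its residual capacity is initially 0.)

Residual capacity of (1,0): 11

after path 1 (13→0→1→9, push 11): res(1,0)=11
after path 2 (13→12→14→6→1→0→11→8→4→9, push 3): res(1,0)=8
after path 3 (13→0→1→9, push 3): res(1,0)=11
after path 4 (13→0→11→1→9, push 3): res(1,0)=11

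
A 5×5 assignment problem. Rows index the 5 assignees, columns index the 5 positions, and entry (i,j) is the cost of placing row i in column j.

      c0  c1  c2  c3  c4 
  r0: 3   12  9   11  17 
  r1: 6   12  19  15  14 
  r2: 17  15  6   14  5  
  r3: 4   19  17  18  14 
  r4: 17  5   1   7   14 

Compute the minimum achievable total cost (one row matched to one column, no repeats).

Minimum assignment cost: 33

optimal assignment: row0→col3 (cost 11), row1→col1 (cost 12), row2→col4 (cost 5), row3→col0 (cost 4), row4→col2 (cost 1)
total = 11 + 12 + 5 + 4 + 1 = 33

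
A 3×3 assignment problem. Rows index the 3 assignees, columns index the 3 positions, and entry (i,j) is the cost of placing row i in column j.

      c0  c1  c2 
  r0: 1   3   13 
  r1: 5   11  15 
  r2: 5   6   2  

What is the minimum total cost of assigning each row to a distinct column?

optimal assignment: row0→col1 (cost 3), row1→col0 (cost 5), row2→col2 (cost 2)
total = 3 + 5 + 2 = 10

Minimum assignment cost: 10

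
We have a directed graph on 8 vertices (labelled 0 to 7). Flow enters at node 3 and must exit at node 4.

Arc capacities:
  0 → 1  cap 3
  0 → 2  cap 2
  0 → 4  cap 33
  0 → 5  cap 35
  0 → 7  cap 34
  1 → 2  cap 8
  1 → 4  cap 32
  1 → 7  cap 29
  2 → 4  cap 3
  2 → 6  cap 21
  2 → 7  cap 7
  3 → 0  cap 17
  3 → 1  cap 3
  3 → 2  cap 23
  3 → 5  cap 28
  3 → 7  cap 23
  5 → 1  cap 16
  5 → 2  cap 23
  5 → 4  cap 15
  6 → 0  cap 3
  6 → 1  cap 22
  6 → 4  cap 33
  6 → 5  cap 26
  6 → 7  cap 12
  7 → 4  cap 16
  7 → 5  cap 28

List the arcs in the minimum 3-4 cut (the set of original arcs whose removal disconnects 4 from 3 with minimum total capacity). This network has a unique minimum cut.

Min-cut arcs: {(2,4), (2,6), (3,0), (3,1), (5,1), (5,4), (7,4)} (total capacity 91)

augment #1: 3→0→4 push 17
augment #2: 3→1→4 push 3
augment #3: 3→2→4 push 3
augment #4: 3→5→4 push 15
augment #5: 3→7→4 push 16
augment #6: 3→2→6→4 push 20
augment #7: 3→5→1→4 push 13
augment #8: 3→7→5→1→4 push 3
augment #9: 3→7→5→2→6→4 push 1
max flow = 91; residual-reachable set from 3 gives S-side
cut edges (S→T): {(2,4), (2,6), (3,0), (3,1), (5,1), (5,4), (7,4)} total cap 91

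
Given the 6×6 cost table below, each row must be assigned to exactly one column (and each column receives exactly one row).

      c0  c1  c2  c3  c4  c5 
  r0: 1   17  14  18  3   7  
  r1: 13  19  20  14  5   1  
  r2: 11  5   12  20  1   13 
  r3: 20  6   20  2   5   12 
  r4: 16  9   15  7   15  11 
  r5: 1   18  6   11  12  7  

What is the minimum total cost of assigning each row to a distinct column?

Minimum assignment cost: 20

optimal assignment: row0→col0 (cost 1), row1→col5 (cost 1), row2→col4 (cost 1), row3→col3 (cost 2), row4→col1 (cost 9), row5→col2 (cost 6)
total = 1 + 1 + 1 + 2 + 9 + 6 = 20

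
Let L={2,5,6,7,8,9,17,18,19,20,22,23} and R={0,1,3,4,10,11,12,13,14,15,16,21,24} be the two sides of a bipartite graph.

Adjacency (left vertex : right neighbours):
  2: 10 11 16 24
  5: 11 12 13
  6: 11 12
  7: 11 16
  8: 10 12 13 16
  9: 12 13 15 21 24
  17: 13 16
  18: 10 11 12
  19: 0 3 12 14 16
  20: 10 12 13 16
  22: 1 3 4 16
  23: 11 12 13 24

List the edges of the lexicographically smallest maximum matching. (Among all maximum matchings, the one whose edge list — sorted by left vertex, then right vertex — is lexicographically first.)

Lex-smallest maximum matching: {(2,10), (5,11), (6,12), (7,16), (8,13), (9,15), (19,0), (22,1), (23,24)}

|M| = 9 (so the lex-smallest maximum matching has 9 edges)
process left vertices in ascending order; for each, take the smallest-labelled available neighbour that still permits 9 edges overall, or leave it unmatched if none does
lex-smallest matching: {2-10, 5-11, 6-12, 7-16, 8-13, 9-15, 19-0, 22-1, 23-24}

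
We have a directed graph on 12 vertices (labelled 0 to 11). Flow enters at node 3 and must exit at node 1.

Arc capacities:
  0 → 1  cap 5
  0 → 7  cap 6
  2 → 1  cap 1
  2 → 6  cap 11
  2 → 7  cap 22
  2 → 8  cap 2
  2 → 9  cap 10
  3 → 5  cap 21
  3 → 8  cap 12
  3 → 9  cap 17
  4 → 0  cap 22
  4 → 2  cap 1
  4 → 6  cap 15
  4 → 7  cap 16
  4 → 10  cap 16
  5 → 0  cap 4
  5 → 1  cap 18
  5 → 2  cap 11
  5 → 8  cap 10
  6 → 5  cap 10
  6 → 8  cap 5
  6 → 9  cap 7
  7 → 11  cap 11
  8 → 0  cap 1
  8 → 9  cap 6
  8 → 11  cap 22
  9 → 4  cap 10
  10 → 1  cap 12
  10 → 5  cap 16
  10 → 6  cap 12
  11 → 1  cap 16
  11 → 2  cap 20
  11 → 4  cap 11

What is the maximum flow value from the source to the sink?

augment #1: 3→5→1 bottleneck 18, total now 18
augment #2: 3→5→0→1 bottleneck 3, total now 21
augment #3: 3→8→0→1 bottleneck 1, total now 22
augment #4: 3→8→11→1 bottleneck 11, total now 33
augment #5: 3→9→4→0→1 bottleneck 1, total now 34
augment #6: 3→9→4→2→1 bottleneck 1, total now 35
augment #7: 3→9→4→10→1 bottleneck 8, total now 43

Maximum flow value: 43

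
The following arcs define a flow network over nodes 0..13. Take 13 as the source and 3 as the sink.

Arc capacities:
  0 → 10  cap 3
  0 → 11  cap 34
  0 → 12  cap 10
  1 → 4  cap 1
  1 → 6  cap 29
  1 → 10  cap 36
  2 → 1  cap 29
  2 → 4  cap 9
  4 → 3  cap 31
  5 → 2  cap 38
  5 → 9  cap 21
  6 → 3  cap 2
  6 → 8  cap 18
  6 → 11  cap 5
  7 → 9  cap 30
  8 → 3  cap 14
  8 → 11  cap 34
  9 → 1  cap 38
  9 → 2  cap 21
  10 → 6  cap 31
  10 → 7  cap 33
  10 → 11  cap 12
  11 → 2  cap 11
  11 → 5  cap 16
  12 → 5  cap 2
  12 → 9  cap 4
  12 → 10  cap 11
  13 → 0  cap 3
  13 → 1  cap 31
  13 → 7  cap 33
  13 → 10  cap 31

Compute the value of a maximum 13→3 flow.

augment #1: 13→1→4→3 bottleneck 1, total now 1
augment #2: 13→1→6→3 bottleneck 2, total now 3
augment #3: 13→1→6→8→3 bottleneck 14, total now 17
augment #4: 13→0→11→2→4→3 bottleneck 3, total now 20
augment #5: 13→7→9→2→4→3 bottleneck 6, total now 26

Maximum flow value: 26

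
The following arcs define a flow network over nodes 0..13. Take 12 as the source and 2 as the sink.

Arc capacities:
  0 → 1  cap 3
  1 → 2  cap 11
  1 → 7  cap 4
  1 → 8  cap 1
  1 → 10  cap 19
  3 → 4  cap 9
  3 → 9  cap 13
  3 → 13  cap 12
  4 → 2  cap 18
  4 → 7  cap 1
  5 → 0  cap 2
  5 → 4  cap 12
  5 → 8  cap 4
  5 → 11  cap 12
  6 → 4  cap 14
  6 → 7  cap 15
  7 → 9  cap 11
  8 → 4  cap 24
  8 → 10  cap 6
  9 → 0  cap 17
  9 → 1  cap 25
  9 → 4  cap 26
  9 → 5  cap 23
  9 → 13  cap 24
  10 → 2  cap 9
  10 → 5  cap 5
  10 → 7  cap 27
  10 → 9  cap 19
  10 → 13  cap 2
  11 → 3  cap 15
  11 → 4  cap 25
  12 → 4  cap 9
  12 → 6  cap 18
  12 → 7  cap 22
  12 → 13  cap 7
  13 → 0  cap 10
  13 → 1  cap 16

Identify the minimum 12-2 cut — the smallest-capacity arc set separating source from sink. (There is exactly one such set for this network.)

augment #1: 12→4→2 push 9
augment #2: 12→6→4→2 push 9
augment #3: 12→13→1→2 push 7
augment #4: 12→7→9→1→2 push 4
augment #5: 12→7→9→1→10→2 push 7
max flow = 36; residual-reachable set from 12 gives S-side
cut edges (S→T): {(4,2), (7,9), (12,13)} total cap 36

Min-cut arcs: {(4,2), (7,9), (12,13)} (total capacity 36)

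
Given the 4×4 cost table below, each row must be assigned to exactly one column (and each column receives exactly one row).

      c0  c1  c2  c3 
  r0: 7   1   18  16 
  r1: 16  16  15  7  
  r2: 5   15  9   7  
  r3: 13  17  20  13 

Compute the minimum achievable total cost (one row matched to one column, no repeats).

Minimum assignment cost: 30

optimal assignment: row0→col1 (cost 1), row1→col3 (cost 7), row2→col2 (cost 9), row3→col0 (cost 13)
total = 1 + 7 + 9 + 13 = 30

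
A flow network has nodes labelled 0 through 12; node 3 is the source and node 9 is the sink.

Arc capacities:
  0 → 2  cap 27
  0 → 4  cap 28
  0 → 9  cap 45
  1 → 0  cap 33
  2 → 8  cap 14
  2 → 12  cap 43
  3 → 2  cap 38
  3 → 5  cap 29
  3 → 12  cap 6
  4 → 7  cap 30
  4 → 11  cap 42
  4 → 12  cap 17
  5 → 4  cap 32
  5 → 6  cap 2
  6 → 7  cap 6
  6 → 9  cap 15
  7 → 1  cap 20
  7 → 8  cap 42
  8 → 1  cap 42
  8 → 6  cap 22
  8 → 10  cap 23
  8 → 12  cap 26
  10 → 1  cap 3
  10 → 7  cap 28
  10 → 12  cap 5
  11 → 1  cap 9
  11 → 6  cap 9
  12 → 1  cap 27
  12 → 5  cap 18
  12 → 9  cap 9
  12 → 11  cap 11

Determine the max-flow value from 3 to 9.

Maximum flow value: 57

augment #1: 3→12→9 bottleneck 6, total now 6
augment #2: 3→2→12→9 bottleneck 3, total now 9
augment #3: 3→5→6→9 bottleneck 2, total now 11
augment #4: 3→2→8→6→9 bottleneck 13, total now 24
augment #5: 3→2→8→1→0→9 bottleneck 1, total now 25
augment #6: 3→2→12→1→0→9 bottleneck 21, total now 46
augment #7: 3→5→4→7→1→0→9 bottleneck 11, total now 57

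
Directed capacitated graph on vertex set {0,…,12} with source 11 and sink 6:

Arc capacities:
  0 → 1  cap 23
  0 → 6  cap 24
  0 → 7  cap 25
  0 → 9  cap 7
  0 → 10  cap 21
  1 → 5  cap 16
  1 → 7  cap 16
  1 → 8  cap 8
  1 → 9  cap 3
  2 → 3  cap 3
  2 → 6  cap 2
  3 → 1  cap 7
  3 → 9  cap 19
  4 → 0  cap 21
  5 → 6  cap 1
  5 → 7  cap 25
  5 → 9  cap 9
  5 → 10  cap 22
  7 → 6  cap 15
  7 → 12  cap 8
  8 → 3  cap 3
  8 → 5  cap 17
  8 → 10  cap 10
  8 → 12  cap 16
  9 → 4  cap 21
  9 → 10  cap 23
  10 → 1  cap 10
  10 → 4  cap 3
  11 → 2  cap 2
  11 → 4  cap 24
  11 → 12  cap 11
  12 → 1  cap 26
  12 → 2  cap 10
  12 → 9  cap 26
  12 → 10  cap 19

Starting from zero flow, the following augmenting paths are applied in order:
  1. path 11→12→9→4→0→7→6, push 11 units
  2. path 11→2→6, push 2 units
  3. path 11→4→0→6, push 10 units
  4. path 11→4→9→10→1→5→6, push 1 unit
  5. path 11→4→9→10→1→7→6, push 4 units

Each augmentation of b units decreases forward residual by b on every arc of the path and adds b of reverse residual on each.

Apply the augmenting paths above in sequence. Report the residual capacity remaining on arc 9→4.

after path 1 (11→12→9→4→0→7→6, push 11): res(9,4)=10
after path 2 (11→2→6, push 2): res(9,4)=10
after path 3 (11→4→0→6, push 10): res(9,4)=10
after path 4 (11→4→9→10→1→5→6, push 1): res(9,4)=11
after path 5 (11→4→9→10→1→7→6, push 4): res(9,4)=15

Residual capacity of (9,4): 15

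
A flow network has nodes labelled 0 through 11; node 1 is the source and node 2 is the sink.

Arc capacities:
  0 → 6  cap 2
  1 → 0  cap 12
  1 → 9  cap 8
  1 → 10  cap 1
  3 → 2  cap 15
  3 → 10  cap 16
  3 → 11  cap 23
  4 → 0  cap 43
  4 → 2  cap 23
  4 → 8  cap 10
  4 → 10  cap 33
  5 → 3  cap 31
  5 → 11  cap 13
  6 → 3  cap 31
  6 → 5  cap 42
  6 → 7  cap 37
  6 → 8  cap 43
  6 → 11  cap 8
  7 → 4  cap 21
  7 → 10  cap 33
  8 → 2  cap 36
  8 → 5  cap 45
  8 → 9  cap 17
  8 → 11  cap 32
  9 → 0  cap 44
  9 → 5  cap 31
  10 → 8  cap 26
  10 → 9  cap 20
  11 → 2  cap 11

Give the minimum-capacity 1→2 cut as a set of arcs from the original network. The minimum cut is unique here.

augment #1: 1→10→8→2 push 1
augment #2: 1→0→6→3→2 push 2
augment #3: 1→9→5→3→2 push 8
max flow = 11; residual-reachable set from 1 gives S-side
cut edges (S→T): {(0,6), (1,9), (1,10)} total cap 11

Min-cut arcs: {(0,6), (1,9), (1,10)} (total capacity 11)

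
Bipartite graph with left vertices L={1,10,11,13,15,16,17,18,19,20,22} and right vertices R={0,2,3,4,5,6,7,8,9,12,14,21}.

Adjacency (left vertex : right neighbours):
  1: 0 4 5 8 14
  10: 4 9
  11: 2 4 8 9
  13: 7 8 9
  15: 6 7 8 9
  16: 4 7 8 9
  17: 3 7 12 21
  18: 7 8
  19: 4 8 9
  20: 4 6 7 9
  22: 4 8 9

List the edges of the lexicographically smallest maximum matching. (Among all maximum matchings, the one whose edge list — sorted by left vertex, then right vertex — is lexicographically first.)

Lex-smallest maximum matching: {(1,0), (10,4), (11,2), (13,7), (15,6), (16,8), (17,3), (19,9)}

|M| = 8 (so the lex-smallest maximum matching has 8 edges)
process left vertices in ascending order; for each, take the smallest-labelled available neighbour that still permits 8 edges overall, or leave it unmatched if none does
lex-smallest matching: {1-0, 10-4, 11-2, 13-7, 15-6, 16-8, 17-3, 19-9}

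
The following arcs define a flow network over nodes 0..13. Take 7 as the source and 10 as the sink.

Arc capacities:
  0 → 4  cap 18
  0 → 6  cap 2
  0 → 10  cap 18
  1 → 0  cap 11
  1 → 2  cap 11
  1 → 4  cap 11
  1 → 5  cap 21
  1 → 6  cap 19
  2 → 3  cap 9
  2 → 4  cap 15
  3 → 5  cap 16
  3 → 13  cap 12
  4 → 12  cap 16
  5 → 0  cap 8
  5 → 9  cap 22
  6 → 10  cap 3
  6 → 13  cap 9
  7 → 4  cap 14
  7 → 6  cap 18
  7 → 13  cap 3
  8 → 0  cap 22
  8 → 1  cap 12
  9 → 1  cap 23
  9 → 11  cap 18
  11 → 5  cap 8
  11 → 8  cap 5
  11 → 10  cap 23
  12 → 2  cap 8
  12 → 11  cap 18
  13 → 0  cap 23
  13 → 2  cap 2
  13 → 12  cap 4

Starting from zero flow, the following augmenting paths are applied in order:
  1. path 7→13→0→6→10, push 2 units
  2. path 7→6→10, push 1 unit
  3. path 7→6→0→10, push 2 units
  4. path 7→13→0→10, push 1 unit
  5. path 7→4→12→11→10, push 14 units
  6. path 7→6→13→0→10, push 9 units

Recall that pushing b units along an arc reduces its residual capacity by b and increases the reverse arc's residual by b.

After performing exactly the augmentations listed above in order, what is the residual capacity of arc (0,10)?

after path 1 (7→13→0→6→10, push 2): res(0,10)=18
after path 2 (7→6→10, push 1): res(0,10)=18
after path 3 (7→6→0→10, push 2): res(0,10)=16
after path 4 (7→13→0→10, push 1): res(0,10)=15
after path 5 (7→4→12→11→10, push 14): res(0,10)=15
after path 6 (7→6→13→0→10, push 9): res(0,10)=6

Residual capacity of (0,10): 6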